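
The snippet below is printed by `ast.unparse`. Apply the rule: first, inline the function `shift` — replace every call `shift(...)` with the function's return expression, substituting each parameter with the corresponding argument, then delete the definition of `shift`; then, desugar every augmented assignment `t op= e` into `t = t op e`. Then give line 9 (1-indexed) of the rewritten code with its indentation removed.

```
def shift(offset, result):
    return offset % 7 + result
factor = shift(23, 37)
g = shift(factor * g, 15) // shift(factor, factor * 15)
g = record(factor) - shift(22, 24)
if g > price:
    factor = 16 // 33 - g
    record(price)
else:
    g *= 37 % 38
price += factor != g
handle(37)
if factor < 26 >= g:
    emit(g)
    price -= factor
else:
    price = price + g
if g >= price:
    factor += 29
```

price = price + (factor != g)

Transformed code:
factor = 23 % 7 + 37
g = (factor * g % 7 + 15) // (factor % 7 + factor * 15)
g = record(factor) - (22 % 7 + 24)
if g > price:
    factor = 16 // 33 - g
    record(price)
else:
    g = g * (37 % 38)
price = price + (factor != g)
handle(37)
if factor < 26 >= g:
    emit(g)
    price = price - factor
else:
    price = price + g
if g >= price:
    factor = factor + 29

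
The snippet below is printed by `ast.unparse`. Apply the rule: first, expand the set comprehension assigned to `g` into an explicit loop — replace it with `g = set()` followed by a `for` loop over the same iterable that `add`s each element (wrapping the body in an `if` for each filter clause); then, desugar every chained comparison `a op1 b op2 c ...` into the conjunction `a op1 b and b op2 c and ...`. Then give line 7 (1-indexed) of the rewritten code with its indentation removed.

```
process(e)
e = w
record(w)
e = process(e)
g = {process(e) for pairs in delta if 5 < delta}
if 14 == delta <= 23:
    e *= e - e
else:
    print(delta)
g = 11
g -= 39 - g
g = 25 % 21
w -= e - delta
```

if 5 < delta:

Transformed code:
process(e)
e = w
record(w)
e = process(e)
g = set()
for pairs in delta:
    if 5 < delta:
        g.add(process(e))
if 14 == delta and delta <= 23:
    e *= e - e
else:
    print(delta)
g = 11
g -= 39 - g
g = 25 % 21
w -= e - delta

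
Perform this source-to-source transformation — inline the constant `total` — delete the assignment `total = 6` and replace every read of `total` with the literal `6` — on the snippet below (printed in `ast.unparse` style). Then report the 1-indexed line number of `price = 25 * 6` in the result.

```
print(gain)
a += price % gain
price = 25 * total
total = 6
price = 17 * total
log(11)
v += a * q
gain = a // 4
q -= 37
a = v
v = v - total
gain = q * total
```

3

Transformed code:
print(gain)
a += price % gain
price = 25 * 6
price = 17 * 6
log(11)
v += a * q
gain = a // 4
q -= 37
a = v
v = v - 6
gain = q * 6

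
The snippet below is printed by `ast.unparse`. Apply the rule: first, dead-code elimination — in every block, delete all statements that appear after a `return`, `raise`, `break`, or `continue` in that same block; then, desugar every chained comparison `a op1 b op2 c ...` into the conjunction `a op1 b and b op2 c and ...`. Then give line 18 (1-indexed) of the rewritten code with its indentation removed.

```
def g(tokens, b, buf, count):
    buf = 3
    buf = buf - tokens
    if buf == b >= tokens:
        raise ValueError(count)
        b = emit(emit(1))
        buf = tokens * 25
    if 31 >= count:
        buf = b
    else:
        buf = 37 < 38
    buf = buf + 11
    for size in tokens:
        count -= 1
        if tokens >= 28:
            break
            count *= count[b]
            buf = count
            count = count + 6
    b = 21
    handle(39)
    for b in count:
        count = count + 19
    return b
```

Transformed code:
def g(tokens, b, buf, count):
    buf = 3
    buf = buf - tokens
    if buf == b and b >= tokens:
        raise ValueError(count)
    if 31 >= count:
        buf = b
    else:
        buf = 37 < 38
    buf = buf + 11
    for size in tokens:
        count -= 1
        if tokens >= 28:
            break
    b = 21
    handle(39)
    for b in count:
        count = count + 19
    return b

count = count + 19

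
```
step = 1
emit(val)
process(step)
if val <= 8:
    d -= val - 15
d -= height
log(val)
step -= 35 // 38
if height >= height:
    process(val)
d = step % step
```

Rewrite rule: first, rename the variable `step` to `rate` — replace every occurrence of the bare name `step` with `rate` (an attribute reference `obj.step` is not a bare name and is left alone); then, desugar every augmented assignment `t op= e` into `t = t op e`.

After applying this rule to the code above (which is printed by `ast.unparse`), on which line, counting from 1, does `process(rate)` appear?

3

Transformed code:
rate = 1
emit(val)
process(rate)
if val <= 8:
    d = d - (val - 15)
d = d - height
log(val)
rate = rate - 35 // 38
if height >= height:
    process(val)
d = rate % rate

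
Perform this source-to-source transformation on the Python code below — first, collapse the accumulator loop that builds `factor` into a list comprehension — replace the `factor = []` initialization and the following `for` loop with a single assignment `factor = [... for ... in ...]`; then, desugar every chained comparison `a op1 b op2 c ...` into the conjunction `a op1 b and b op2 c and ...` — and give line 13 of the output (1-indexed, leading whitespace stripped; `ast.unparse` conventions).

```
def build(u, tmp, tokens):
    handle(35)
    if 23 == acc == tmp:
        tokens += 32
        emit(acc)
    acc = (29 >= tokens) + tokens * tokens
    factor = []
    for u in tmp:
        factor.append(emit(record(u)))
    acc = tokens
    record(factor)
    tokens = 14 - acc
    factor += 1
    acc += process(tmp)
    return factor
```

return factor

Transformed code:
def build(u, tmp, tokens):
    handle(35)
    if 23 == acc and acc == tmp:
        tokens += 32
        emit(acc)
    acc = (29 >= tokens) + tokens * tokens
    factor = [emit(record(u)) for u in tmp]
    acc = tokens
    record(factor)
    tokens = 14 - acc
    factor += 1
    acc += process(tmp)
    return factor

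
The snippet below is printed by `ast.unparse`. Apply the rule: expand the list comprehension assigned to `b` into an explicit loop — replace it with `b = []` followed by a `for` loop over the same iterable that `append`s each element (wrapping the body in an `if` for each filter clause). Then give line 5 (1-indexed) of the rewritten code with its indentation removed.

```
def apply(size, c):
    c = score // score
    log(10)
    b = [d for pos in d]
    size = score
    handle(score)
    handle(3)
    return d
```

for pos in d:

Transformed code:
def apply(size, c):
    c = score // score
    log(10)
    b = []
    for pos in d:
        b.append(d)
    size = score
    handle(score)
    handle(3)
    return d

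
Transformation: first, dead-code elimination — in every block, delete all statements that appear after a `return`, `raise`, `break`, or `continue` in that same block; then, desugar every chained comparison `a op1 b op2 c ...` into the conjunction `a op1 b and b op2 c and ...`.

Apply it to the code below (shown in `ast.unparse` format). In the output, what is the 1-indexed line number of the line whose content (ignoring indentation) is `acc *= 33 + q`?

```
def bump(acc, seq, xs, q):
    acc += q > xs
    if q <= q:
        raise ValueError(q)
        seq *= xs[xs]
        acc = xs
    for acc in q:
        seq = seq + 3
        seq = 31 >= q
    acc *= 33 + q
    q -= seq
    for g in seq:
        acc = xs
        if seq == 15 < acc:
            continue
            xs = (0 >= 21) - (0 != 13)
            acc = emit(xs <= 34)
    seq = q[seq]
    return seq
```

Transformed code:
def bump(acc, seq, xs, q):
    acc += q > xs
    if q <= q:
        raise ValueError(q)
    for acc in q:
        seq = seq + 3
        seq = 31 >= q
    acc *= 33 + q
    q -= seq
    for g in seq:
        acc = xs
        if seq == 15 and 15 < acc:
            continue
    seq = q[seq]
    return seq

8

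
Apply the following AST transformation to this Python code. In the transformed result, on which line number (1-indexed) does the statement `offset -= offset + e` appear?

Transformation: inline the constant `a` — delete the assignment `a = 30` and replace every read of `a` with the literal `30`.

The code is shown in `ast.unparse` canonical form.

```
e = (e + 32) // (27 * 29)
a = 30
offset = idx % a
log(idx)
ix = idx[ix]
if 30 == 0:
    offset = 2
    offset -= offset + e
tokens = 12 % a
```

Transformed code:
e = (e + 32) // (27 * 29)
offset = idx % 30
log(idx)
ix = idx[ix]
if 30 == 0:
    offset = 2
    offset -= offset + e
tokens = 12 % 30

7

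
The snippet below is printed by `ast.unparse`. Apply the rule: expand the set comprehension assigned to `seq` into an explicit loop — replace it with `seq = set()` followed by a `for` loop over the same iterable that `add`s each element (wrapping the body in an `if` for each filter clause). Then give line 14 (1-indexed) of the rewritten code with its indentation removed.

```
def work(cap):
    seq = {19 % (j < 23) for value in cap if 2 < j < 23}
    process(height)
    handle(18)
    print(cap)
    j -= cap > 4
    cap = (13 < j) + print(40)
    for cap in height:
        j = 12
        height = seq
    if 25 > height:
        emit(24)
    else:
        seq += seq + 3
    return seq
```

if 25 > height:

Transformed code:
def work(cap):
    seq = set()
    for value in cap:
        if 2 < j < 23:
            seq.add(19 % (j < 23))
    process(height)
    handle(18)
    print(cap)
    j -= cap > 4
    cap = (13 < j) + print(40)
    for cap in height:
        j = 12
        height = seq
    if 25 > height:
        emit(24)
    else:
        seq += seq + 3
    return seq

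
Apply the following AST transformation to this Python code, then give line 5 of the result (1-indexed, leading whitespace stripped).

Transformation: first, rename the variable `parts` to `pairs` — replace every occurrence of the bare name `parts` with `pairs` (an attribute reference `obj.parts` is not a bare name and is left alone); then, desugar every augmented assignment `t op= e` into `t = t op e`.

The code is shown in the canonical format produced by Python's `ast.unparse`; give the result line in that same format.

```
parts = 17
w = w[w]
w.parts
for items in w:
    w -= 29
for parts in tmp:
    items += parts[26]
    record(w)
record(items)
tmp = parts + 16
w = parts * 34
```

Transformed code:
pairs = 17
w = w[w]
w.parts
for items in w:
    w = w - 29
for pairs in tmp:
    items = items + pairs[26]
    record(w)
record(items)
tmp = pairs + 16
w = pairs * 34

w = w - 29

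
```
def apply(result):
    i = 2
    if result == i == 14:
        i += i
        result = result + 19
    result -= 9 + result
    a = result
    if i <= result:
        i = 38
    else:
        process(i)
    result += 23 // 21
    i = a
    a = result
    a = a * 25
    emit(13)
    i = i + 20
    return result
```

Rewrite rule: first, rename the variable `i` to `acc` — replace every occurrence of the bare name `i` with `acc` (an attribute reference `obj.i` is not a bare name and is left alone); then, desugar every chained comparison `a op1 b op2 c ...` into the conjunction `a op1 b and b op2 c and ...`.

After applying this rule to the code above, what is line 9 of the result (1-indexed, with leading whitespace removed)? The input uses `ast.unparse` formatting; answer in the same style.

Transformed code:
def apply(result):
    acc = 2
    if result == acc and acc == 14:
        acc += acc
        result = result + 19
    result -= 9 + result
    a = result
    if acc <= result:
        acc = 38
    else:
        process(acc)
    result += 23 // 21
    acc = a
    a = result
    a = a * 25
    emit(13)
    acc = acc + 20
    return result

acc = 38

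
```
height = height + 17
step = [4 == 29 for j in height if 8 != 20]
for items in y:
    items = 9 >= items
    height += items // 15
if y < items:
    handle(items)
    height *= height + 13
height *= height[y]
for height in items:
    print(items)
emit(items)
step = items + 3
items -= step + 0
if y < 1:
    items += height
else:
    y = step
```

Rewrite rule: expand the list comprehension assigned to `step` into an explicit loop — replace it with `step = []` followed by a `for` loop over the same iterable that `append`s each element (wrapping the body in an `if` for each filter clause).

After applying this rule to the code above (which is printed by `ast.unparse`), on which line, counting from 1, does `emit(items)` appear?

Transformed code:
height = height + 17
step = []
for j in height:
    if 8 != 20:
        step.append(4 == 29)
for items in y:
    items = 9 >= items
    height += items // 15
if y < items:
    handle(items)
    height *= height + 13
height *= height[y]
for height in items:
    print(items)
emit(items)
step = items + 3
items -= step + 0
if y < 1:
    items += height
else:
    y = step

15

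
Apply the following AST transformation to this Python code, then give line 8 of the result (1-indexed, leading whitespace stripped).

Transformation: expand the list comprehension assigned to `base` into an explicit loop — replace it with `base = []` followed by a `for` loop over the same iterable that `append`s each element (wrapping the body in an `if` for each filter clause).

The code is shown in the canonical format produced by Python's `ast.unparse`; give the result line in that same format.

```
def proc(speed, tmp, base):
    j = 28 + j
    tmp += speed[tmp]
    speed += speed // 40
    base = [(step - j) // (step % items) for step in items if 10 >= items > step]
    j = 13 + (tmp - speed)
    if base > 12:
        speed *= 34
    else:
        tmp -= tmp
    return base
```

base.append((step - j) // (step % items))

Transformed code:
def proc(speed, tmp, base):
    j = 28 + j
    tmp += speed[tmp]
    speed += speed // 40
    base = []
    for step in items:
        if 10 >= items > step:
            base.append((step - j) // (step % items))
    j = 13 + (tmp - speed)
    if base > 12:
        speed *= 34
    else:
        tmp -= tmp
    return base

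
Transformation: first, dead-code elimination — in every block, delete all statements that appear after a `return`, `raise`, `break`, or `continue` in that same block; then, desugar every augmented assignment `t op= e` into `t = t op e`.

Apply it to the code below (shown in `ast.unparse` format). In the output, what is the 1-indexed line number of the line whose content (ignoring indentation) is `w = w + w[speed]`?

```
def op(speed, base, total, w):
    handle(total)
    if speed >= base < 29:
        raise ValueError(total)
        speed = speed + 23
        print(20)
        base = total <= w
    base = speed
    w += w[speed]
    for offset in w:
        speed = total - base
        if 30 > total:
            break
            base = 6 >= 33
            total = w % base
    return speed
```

Transformed code:
def op(speed, base, total, w):
    handle(total)
    if speed >= base < 29:
        raise ValueError(total)
    base = speed
    w = w + w[speed]
    for offset in w:
        speed = total - base
        if 30 > total:
            break
    return speed

6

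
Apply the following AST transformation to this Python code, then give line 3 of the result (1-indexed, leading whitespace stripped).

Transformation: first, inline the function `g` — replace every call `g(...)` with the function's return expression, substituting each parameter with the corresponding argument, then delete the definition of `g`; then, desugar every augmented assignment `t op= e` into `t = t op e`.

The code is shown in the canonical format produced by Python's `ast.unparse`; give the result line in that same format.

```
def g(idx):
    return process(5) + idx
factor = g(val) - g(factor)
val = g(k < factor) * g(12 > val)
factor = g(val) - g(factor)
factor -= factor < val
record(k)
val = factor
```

factor = process(5) + val - (process(5) + factor)

Transformed code:
factor = process(5) + val - (process(5) + factor)
val = (process(5) + (k < factor)) * (process(5) + (12 > val))
factor = process(5) + val - (process(5) + factor)
factor = factor - (factor < val)
record(k)
val = factor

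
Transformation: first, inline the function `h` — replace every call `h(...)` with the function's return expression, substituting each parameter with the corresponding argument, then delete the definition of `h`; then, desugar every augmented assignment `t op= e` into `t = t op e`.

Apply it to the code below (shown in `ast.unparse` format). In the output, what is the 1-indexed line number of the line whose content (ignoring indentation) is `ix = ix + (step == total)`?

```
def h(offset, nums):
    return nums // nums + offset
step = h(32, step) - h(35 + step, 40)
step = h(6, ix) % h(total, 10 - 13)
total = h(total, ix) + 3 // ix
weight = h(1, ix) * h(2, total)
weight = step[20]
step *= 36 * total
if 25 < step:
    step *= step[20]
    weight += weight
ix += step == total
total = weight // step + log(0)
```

10

Transformed code:
step = step // step + 32 - (40 // 40 + (35 + step))
step = (ix // ix + 6) % ((10 - 13) // (10 - 13) + total)
total = ix // ix + total + 3 // ix
weight = (ix // ix + 1) * (total // total + 2)
weight = step[20]
step = step * (36 * total)
if 25 < step:
    step = step * step[20]
    weight = weight + weight
ix = ix + (step == total)
total = weight // step + log(0)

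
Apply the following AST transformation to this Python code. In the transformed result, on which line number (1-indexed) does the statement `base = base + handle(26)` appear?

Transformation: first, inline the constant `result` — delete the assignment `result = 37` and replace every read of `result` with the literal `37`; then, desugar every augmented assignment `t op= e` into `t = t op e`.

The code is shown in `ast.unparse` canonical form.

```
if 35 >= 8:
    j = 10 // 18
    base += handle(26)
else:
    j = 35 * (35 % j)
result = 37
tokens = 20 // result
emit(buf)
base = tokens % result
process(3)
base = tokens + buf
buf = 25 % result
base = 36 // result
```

Transformed code:
if 35 >= 8:
    j = 10 // 18
    base = base + handle(26)
else:
    j = 35 * (35 % j)
tokens = 20 // 37
emit(buf)
base = tokens % 37
process(3)
base = tokens + buf
buf = 25 % 37
base = 36 // 37

3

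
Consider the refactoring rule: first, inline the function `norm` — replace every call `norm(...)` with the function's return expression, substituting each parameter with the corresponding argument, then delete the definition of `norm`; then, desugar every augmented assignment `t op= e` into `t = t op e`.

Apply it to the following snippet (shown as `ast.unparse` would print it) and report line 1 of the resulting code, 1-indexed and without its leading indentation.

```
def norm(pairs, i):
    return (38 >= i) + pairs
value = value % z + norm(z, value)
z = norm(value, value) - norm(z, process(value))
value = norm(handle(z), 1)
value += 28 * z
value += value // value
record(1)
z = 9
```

Transformed code:
value = value % z + ((38 >= value) + z)
z = (38 >= value) + value - ((38 >= process(value)) + z)
value = (38 >= 1) + handle(z)
value = value + 28 * z
value = value + value // value
record(1)
z = 9

value = value % z + ((38 >= value) + z)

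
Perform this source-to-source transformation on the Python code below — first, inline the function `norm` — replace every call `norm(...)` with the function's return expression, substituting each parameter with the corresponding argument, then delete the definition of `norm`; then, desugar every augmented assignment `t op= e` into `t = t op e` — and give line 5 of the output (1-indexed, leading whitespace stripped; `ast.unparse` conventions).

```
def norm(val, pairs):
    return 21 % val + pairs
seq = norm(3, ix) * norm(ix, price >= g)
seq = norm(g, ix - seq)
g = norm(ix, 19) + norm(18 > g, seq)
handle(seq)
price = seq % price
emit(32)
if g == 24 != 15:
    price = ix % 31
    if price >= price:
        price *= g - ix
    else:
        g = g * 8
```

price = seq % price

Transformed code:
seq = (21 % 3 + ix) * (21 % ix + (price >= g))
seq = 21 % g + (ix - seq)
g = 21 % ix + 19 + (21 % (18 > g) + seq)
handle(seq)
price = seq % price
emit(32)
if g == 24 != 15:
    price = ix % 31
    if price >= price:
        price = price * (g - ix)
    else:
        g = g * 8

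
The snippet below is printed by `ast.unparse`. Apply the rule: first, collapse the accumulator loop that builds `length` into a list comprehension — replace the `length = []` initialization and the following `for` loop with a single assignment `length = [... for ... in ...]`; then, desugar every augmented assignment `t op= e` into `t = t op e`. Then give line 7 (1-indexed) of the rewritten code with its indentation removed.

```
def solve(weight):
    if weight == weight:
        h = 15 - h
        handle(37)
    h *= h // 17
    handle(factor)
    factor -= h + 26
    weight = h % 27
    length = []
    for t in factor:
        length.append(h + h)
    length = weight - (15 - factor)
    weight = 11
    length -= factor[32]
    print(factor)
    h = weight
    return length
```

Transformed code:
def solve(weight):
    if weight == weight:
        h = 15 - h
        handle(37)
    h = h * (h // 17)
    handle(factor)
    factor = factor - (h + 26)
    weight = h % 27
    length = [h + h for t in factor]
    length = weight - (15 - factor)
    weight = 11
    length = length - factor[32]
    print(factor)
    h = weight
    return length

factor = factor - (h + 26)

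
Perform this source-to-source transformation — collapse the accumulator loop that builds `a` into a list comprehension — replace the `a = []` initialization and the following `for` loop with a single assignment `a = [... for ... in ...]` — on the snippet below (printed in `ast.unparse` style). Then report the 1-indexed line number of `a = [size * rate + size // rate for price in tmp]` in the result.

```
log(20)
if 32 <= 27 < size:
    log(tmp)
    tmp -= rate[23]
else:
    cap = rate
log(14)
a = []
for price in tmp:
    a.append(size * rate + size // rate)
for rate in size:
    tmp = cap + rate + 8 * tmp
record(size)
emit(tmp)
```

Transformed code:
log(20)
if 32 <= 27 < size:
    log(tmp)
    tmp -= rate[23]
else:
    cap = rate
log(14)
a = [size * rate + size // rate for price in tmp]
for rate in size:
    tmp = cap + rate + 8 * tmp
record(size)
emit(tmp)

8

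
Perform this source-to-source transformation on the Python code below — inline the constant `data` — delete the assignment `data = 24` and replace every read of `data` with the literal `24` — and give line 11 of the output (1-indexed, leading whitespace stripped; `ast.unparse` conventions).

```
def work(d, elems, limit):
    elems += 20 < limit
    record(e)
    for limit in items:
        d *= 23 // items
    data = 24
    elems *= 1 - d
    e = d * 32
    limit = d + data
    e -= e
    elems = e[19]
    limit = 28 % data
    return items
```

Transformed code:
def work(d, elems, limit):
    elems += 20 < limit
    record(e)
    for limit in items:
        d *= 23 // items
    elems *= 1 - d
    e = d * 32
    limit = d + 24
    e -= e
    elems = e[19]
    limit = 28 % 24
    return items

limit = 28 % 24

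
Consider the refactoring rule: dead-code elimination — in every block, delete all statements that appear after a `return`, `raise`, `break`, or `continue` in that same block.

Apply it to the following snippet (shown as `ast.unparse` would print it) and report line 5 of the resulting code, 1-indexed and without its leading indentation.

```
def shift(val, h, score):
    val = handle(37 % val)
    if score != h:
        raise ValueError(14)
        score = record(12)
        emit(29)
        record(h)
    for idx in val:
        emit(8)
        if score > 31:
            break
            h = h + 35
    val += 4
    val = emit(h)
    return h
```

for idx in val:

Transformed code:
def shift(val, h, score):
    val = handle(37 % val)
    if score != h:
        raise ValueError(14)
    for idx in val:
        emit(8)
        if score > 31:
            break
    val += 4
    val = emit(h)
    return h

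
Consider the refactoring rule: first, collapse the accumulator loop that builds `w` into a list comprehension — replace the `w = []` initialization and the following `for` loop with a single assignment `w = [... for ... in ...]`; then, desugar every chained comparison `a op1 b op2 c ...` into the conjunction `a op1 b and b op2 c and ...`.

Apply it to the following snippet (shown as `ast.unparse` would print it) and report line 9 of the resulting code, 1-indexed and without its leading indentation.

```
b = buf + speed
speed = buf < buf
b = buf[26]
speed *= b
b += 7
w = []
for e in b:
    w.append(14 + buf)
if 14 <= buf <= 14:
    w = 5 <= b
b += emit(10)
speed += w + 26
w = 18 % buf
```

Transformed code:
b = buf + speed
speed = buf < buf
b = buf[26]
speed *= b
b += 7
w = [14 + buf for e in b]
if 14 <= buf and buf <= 14:
    w = 5 <= b
b += emit(10)
speed += w + 26
w = 18 % buf

b += emit(10)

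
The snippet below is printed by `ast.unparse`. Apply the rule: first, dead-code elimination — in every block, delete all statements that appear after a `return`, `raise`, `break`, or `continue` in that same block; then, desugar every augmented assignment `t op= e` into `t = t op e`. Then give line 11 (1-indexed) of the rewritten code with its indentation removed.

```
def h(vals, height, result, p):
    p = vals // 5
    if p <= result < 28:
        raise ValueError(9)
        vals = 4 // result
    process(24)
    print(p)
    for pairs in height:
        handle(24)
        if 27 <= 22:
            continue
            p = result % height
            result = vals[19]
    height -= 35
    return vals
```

height = height - 35

Transformed code:
def h(vals, height, result, p):
    p = vals // 5
    if p <= result < 28:
        raise ValueError(9)
    process(24)
    print(p)
    for pairs in height:
        handle(24)
        if 27 <= 22:
            continue
    height = height - 35
    return vals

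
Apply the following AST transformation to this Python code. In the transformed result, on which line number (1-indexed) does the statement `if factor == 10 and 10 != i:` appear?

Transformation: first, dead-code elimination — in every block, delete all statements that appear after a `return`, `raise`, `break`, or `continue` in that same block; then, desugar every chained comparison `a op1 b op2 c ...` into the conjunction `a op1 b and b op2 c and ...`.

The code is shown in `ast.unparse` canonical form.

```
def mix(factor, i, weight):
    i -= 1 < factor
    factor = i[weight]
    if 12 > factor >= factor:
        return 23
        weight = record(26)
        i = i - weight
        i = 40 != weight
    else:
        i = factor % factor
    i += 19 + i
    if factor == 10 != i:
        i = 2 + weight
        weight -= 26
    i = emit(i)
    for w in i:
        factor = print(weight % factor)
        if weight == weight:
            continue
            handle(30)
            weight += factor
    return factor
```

Transformed code:
def mix(factor, i, weight):
    i -= 1 < factor
    factor = i[weight]
    if 12 > factor and factor >= factor:
        return 23
    else:
        i = factor % factor
    i += 19 + i
    if factor == 10 and 10 != i:
        i = 2 + weight
        weight -= 26
    i = emit(i)
    for w in i:
        factor = print(weight % factor)
        if weight == weight:
            continue
    return factor

9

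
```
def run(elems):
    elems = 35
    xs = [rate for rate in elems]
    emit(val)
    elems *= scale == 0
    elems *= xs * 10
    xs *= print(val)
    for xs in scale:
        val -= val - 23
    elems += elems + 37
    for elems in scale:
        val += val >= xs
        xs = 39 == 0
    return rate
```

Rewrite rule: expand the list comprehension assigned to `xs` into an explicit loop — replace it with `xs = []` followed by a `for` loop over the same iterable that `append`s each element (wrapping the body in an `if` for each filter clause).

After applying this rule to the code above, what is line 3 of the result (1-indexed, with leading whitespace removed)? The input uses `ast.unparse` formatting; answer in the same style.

Transformed code:
def run(elems):
    elems = 35
    xs = []
    for rate in elems:
        xs.append(rate)
    emit(val)
    elems *= scale == 0
    elems *= xs * 10
    xs *= print(val)
    for xs in scale:
        val -= val - 23
    elems += elems + 37
    for elems in scale:
        val += val >= xs
        xs = 39 == 0
    return rate

xs = []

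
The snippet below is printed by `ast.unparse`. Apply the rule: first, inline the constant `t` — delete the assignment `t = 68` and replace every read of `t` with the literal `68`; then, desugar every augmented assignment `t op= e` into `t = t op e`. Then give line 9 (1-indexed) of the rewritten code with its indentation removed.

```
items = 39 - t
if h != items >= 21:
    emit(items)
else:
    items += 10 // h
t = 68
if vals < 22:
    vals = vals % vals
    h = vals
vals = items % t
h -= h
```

Transformed code:
items = 39 - 68
if h != items >= 21:
    emit(items)
else:
    items = items + 10 // h
if vals < 22:
    vals = vals % vals
    h = vals
vals = items % 68
h = h - h

vals = items % 68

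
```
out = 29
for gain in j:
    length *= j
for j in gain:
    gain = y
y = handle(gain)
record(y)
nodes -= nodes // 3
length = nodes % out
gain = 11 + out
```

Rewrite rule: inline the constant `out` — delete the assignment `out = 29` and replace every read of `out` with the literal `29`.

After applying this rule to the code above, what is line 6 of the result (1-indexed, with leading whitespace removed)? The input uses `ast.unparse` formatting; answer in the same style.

record(y)

Transformed code:
for gain in j:
    length *= j
for j in gain:
    gain = y
y = handle(gain)
record(y)
nodes -= nodes // 3
length = nodes % 29
gain = 11 + 29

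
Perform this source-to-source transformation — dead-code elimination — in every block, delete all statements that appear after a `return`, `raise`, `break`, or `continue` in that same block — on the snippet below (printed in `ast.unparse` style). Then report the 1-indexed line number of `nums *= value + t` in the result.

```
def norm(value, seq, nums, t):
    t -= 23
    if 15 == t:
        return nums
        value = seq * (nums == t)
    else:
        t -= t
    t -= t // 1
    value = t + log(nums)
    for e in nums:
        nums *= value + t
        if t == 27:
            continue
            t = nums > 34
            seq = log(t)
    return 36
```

Transformed code:
def norm(value, seq, nums, t):
    t -= 23
    if 15 == t:
        return nums
    else:
        t -= t
    t -= t // 1
    value = t + log(nums)
    for e in nums:
        nums *= value + t
        if t == 27:
            continue
    return 36

10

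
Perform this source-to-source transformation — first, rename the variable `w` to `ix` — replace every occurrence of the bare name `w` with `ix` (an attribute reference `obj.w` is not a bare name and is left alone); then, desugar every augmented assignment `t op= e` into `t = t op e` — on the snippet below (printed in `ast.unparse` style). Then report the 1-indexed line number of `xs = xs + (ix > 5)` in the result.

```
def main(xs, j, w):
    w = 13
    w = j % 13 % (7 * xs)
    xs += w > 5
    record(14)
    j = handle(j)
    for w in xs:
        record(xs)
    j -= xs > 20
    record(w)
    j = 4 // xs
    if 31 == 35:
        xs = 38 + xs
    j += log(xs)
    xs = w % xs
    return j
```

Transformed code:
def main(xs, j, ix):
    ix = 13
    ix = j % 13 % (7 * xs)
    xs = xs + (ix > 5)
    record(14)
    j = handle(j)
    for ix in xs:
        record(xs)
    j = j - (xs > 20)
    record(ix)
    j = 4 // xs
    if 31 == 35:
        xs = 38 + xs
    j = j + log(xs)
    xs = ix % xs
    return j

4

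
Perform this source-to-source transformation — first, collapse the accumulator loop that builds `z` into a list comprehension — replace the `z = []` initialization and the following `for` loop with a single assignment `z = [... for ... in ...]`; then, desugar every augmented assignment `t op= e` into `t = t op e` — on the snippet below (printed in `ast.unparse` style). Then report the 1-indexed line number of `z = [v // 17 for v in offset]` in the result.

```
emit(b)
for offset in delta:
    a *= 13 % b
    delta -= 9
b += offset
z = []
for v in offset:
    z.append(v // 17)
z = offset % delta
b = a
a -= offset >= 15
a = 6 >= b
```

6

Transformed code:
emit(b)
for offset in delta:
    a = a * (13 % b)
    delta = delta - 9
b = b + offset
z = [v // 17 for v in offset]
z = offset % delta
b = a
a = a - (offset >= 15)
a = 6 >= b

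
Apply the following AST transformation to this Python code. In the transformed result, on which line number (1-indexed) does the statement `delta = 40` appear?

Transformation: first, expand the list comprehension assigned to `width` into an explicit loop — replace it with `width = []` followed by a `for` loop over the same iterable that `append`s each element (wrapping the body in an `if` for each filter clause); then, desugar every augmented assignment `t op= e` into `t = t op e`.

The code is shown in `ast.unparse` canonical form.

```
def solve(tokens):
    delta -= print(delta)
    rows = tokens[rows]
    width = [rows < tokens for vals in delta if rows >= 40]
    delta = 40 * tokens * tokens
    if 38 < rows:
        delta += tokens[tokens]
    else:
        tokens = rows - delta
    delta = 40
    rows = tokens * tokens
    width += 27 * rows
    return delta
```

Transformed code:
def solve(tokens):
    delta = delta - print(delta)
    rows = tokens[rows]
    width = []
    for vals in delta:
        if rows >= 40:
            width.append(rows < tokens)
    delta = 40 * tokens * tokens
    if 38 < rows:
        delta = delta + tokens[tokens]
    else:
        tokens = rows - delta
    delta = 40
    rows = tokens * tokens
    width = width + 27 * rows
    return delta

13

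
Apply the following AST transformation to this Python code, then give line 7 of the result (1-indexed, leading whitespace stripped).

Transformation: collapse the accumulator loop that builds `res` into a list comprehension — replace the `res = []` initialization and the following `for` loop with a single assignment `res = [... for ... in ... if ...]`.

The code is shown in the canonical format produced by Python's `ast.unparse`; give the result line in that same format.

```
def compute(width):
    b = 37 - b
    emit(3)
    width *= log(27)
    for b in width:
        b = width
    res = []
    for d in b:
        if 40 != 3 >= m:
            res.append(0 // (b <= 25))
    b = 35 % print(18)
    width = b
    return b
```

res = [0 // (b <= 25) for d in b if 40 != 3 >= m]

Transformed code:
def compute(width):
    b = 37 - b
    emit(3)
    width *= log(27)
    for b in width:
        b = width
    res = [0 // (b <= 25) for d in b if 40 != 3 >= m]
    b = 35 % print(18)
    width = b
    return b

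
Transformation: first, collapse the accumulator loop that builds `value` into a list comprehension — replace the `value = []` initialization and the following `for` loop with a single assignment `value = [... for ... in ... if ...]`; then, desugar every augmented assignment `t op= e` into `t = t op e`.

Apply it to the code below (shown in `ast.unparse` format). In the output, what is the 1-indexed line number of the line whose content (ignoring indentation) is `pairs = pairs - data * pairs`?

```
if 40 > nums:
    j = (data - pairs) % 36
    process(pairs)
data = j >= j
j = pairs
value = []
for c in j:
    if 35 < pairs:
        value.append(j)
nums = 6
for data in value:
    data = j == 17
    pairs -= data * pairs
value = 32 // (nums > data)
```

Transformed code:
if 40 > nums:
    j = (data - pairs) % 36
    process(pairs)
data = j >= j
j = pairs
value = [j for c in j if 35 < pairs]
nums = 6
for data in value:
    data = j == 17
    pairs = pairs - data * pairs
value = 32 // (nums > data)

10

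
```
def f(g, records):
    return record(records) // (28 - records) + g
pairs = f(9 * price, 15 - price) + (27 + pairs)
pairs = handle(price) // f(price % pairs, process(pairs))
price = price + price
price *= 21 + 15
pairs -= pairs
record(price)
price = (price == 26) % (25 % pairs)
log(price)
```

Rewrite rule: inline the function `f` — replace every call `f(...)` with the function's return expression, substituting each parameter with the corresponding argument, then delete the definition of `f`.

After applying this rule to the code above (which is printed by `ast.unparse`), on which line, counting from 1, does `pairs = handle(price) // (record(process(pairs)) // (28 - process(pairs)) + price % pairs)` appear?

2

Transformed code:
pairs = record(15 - price) // (28 - (15 - price)) + 9 * price + (27 + pairs)
pairs = handle(price) // (record(process(pairs)) // (28 - process(pairs)) + price % pairs)
price = price + price
price *= 21 + 15
pairs -= pairs
record(price)
price = (price == 26) % (25 % pairs)
log(price)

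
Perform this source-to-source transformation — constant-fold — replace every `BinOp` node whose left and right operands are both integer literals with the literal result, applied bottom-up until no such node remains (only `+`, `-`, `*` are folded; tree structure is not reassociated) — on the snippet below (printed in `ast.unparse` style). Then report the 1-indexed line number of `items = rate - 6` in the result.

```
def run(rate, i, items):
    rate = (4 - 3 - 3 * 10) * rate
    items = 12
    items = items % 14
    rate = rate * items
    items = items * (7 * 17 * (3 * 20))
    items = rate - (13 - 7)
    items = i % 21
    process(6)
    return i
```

7

Transformed code:
def run(rate, i, items):
    rate = -29 * rate
    items = 12
    items = items % 14
    rate = rate * items
    items = items * 7140
    items = rate - 6
    items = i % 21
    process(6)
    return i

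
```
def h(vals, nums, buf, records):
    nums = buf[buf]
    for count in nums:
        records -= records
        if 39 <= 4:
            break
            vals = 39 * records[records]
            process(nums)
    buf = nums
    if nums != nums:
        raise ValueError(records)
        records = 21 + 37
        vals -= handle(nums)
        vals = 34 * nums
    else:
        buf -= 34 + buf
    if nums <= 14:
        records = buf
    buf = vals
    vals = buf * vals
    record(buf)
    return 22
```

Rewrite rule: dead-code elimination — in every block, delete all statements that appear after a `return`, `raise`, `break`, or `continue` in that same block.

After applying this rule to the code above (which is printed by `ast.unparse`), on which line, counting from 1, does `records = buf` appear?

Transformed code:
def h(vals, nums, buf, records):
    nums = buf[buf]
    for count in nums:
        records -= records
        if 39 <= 4:
            break
    buf = nums
    if nums != nums:
        raise ValueError(records)
    else:
        buf -= 34 + buf
    if nums <= 14:
        records = buf
    buf = vals
    vals = buf * vals
    record(buf)
    return 22

13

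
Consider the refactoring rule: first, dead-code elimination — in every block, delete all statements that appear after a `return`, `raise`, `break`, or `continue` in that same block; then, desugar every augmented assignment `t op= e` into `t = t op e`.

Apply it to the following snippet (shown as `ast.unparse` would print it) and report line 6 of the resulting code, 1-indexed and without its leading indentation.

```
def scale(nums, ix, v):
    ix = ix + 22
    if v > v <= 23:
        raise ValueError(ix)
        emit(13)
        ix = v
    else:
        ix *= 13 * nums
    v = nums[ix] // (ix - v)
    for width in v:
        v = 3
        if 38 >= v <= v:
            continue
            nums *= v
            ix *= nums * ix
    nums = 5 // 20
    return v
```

Transformed code:
def scale(nums, ix, v):
    ix = ix + 22
    if v > v <= 23:
        raise ValueError(ix)
    else:
        ix = ix * (13 * nums)
    v = nums[ix] // (ix - v)
    for width in v:
        v = 3
        if 38 >= v <= v:
            continue
    nums = 5 // 20
    return v

ix = ix * (13 * nums)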